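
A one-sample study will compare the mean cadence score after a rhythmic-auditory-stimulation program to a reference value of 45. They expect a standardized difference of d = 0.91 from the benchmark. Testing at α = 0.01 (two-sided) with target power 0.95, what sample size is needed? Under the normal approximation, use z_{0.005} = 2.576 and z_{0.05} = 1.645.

n = 22

For a one-sample test: n = ((z_{α/2} + z_β) / d)².
z_{α/2} + z_β = 2.576 + 1.645 = 4.221.
n = (4.221 / 0.91)² = 4.638² = 21.52.
Round up.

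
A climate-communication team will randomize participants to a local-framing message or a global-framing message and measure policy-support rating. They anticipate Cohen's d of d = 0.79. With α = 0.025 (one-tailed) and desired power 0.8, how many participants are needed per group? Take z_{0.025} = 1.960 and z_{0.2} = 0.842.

For two independent groups with equal n: n = 2·((z_{α} + z_β) / d)².
z_{α} + z_β = 1.960 + 0.842 = 2.802.
n = 2 × (2.802 / 0.79)² = 2 × 3.547² = 2 × 12.58 = 25.2.
Round up to the next whole participant.

n = 26 per group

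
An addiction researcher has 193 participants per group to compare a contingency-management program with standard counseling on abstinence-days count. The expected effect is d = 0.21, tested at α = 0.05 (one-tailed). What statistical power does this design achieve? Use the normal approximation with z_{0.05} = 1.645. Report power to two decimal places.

power ≈ 0.66

For two equal groups, power = Φ(d·√(n/2) − z_{α}).
d·√(n/2) = 0.21 × √(193/2) = 0.21 × 9.823 = 2.063.
z_β = 2.063 − 1.645 = 0.418.
Power = Φ(0.418) = 0.662.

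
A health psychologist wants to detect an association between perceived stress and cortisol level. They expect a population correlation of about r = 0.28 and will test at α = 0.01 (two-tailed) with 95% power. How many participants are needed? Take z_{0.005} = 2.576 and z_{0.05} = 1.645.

Fisher's z: C = ½·ln((1+r)/(1−r)) = ½·ln(1.7778) = 0.2877.
n = ((z_{α/2} + z_β)/C)² + 3.
(2.576 + 1.645) / 0.2877 = 4.221 / 0.2877 = 14.672.
n = 14.672² + 3 = 215.25 + 3 = 218.3.
Round up.

n = 219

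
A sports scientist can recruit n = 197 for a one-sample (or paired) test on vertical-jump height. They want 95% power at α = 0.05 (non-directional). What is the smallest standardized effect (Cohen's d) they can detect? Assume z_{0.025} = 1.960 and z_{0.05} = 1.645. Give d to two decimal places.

For a single sample (or paired design) of n = 197: d_min = (z_{α/2} + z_β)/√n.
z-sum = 1.960 + 1.645 = 3.605.
d_min = 3.605 / √197 = 3.605 / 14.036 = 0.257.

d_min ≈ 0.26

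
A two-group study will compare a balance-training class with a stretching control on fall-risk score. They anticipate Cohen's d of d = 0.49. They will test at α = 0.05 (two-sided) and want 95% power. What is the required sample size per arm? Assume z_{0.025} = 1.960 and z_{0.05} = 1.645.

n = 109 per group

For two independent groups with equal n: n = 2·((z_{α/2} + z_β) / d)².
z_{α/2} + z_β = 1.960 + 1.645 = 3.605.
n = 2 × (3.605 / 0.49)² = 2 × 7.357² = 2 × 54.13 = 108.3.
Round up to the next whole participant.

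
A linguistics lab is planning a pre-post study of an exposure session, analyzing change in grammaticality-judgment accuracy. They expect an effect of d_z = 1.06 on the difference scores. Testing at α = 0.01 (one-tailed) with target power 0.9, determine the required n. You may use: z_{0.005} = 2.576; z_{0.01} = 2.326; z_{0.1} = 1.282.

n = 12 pairs

For a paired (one-sample on differences) test: n = ((z_{α} + z_β) / d)².
z_{α} + z_β = 2.326 + 1.282 = 3.608.
n = (3.608 / 1.06)² = 3.404² = 11.59.
Round up.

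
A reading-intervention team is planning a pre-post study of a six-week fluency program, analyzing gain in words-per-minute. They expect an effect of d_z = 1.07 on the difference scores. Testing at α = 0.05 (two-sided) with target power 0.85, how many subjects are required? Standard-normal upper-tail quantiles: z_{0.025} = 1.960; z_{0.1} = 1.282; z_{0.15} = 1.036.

For a paired (one-sample on differences) test: n = ((z_{α/2} + z_β) / d)².
z_{α/2} + z_β = 1.960 + 1.036 = 2.996.
n = (2.996 / 1.07)² = 2.800² = 7.84.
Round up.

n = 8 pairs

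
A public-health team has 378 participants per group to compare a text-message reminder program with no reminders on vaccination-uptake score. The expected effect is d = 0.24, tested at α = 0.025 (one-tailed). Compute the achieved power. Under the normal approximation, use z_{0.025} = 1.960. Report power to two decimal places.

For two equal groups, power = Φ(d·√(n/2) − z_{α}).
d·√(n/2) = 0.24 × √(378/2) = 0.24 × 13.748 = 3.299.
z_β = 3.299 − 1.960 = 1.339.
Power = Φ(1.339) = 0.910.

power ≈ 0.91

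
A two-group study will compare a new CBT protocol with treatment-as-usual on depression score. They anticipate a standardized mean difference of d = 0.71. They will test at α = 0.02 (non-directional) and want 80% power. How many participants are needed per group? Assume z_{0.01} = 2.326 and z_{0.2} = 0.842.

n = 40 per group

For two independent groups with equal n: n = 2·((z_{α/2} + z_β) / d)².
z_{α/2} + z_β = 2.326 + 0.842 = 3.168.
n = 2 × (3.168 / 0.71)² = 2 × 4.462² = 2 × 19.91 = 39.8.
Round up to the next whole participant.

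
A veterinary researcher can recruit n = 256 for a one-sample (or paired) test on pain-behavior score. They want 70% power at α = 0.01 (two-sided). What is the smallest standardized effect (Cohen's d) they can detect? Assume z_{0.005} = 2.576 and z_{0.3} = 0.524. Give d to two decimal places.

d_min ≈ 0.19

For a single sample (or paired design) of n = 256: d_min = (z_{α/2} + z_β)/√n.
z-sum = 2.576 + 0.524 = 3.100.
d_min = 3.100 / √256 = 3.100 / 16.000 = 0.194.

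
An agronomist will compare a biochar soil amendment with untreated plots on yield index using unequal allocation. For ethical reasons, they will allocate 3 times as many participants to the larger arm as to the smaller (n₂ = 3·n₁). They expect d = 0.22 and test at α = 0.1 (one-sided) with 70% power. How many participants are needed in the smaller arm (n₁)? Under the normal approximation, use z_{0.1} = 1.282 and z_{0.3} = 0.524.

n₁ = 90

With allocation ratio k = n₂/n₁ = 3, Var(x̄₁−x̄₂) = σ²(1/n₁ + 1/(k·n₁)) = σ²·(k+1)/(k·n₁).
So n₁ = (1 + 1/k)·((z_{α} + z_β)/d)² = 1.333 × (1.806/0.22)².
n₁ = 1.333 × 67.39 = 89.9.
Round up: n₁ = 90, giving n₂ = 3 × 90 = 270.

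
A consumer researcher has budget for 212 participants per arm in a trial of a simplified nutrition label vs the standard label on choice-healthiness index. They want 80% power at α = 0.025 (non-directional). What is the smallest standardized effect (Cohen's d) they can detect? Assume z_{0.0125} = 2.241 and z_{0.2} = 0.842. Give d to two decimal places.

d_min ≈ 0.30

For two independent groups of n = 212 each: d_min = (z_{α/2} + z_β)·√(2/n).
z-sum = 2.241 + 0.842 = 3.083.
d_min = 3.083 × √(2/212) = 3.083 × 0.0971 = 0.299.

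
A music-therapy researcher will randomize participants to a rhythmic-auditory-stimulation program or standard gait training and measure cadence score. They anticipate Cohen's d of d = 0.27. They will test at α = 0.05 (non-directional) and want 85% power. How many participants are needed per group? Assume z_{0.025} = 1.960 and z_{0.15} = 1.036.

n = 247 per group

For two independent groups with equal n: n = 2·((z_{α/2} + z_β) / d)².
z_{α/2} + z_β = 1.960 + 1.036 = 2.996.
n = 2 × (2.996 / 0.27)² = 2 × 11.096² = 2 × 123.13 = 246.3.
Round up to the next whole participant.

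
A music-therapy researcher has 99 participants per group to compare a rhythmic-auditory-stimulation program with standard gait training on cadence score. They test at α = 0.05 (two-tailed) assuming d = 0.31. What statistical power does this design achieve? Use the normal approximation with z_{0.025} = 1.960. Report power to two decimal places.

For two equal groups, power = Φ(d·√(n/2) − z_{α/2}).
d·√(n/2) = 0.31 × √(99/2) = 0.31 × 7.036 = 2.181.
z_β = 2.181 − 1.960 = 0.221.
Power = Φ(0.221) = 0.587.

power ≈ 0.59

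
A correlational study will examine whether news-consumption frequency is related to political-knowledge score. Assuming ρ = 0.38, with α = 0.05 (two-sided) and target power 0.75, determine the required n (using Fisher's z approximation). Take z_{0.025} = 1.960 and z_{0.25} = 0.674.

Fisher's z: C = ½·ln((1+r)/(1−r)) = ½·ln(2.2258) = 0.4001.
n = ((z_{α/2} + z_β)/C)² + 3.
(1.960 + 0.674) / 0.4001 = 2.634 / 0.4001 = 6.583.
n = 6.583² + 3 = 43.34 + 3 = 46.3.
Round up.

n = 47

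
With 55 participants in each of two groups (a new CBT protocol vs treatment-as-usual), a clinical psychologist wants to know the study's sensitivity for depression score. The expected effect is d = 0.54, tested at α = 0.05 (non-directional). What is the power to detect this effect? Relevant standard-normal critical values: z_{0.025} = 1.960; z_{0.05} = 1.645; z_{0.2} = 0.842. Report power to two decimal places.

power ≈ 0.81

For two equal groups, power = Φ(d·√(n/2) − z_{α/2}).
d·√(n/2) = 0.54 × √(55/2) = 0.54 × 5.244 = 2.832.
z_β = 2.832 − 1.960 = 0.872.
Power = Φ(0.872) = 0.808.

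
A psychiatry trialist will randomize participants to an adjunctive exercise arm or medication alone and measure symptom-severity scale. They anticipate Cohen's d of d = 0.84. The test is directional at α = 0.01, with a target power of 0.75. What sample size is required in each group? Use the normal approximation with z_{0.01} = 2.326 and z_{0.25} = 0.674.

n = 26 per group

For two independent groups with equal n: n = 2·((z_{α} + z_β) / d)².
z_{α} + z_β = 2.326 + 0.674 = 3.000.
n = 2 × (3.000 / 0.84)² = 2 × 3.571² = 2 × 12.76 = 25.5.
Round up to the next whole participant.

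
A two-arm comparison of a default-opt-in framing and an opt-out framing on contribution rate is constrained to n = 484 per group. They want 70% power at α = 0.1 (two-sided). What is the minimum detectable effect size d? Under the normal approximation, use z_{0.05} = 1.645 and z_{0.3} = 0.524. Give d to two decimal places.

For two independent groups of n = 484 each: d_min = (z_{α/2} + z_β)·√(2/n).
z-sum = 1.645 + 0.524 = 2.169.
d_min = 2.169 × √(2/484) = 2.169 × 0.0643 = 0.139.

d_min ≈ 0.14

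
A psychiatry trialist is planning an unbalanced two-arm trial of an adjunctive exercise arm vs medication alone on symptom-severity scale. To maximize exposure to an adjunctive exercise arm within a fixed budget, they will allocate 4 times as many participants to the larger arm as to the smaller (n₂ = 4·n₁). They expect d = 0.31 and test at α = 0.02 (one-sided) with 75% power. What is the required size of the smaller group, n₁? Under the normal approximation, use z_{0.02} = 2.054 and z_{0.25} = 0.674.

n₁ = 97

With allocation ratio k = n₂/n₁ = 4, Var(x̄₁−x̄₂) = σ²(1/n₁ + 1/(k·n₁)) = σ²·(k+1)/(k·n₁).
So n₁ = (1 + 1/k)·((z_{α} + z_β)/d)² = 1.250 × (2.728/0.31)².
n₁ = 1.250 × 77.44 = 96.8.
Round up: n₁ = 97, giving n₂ = 4 × 97 = 388.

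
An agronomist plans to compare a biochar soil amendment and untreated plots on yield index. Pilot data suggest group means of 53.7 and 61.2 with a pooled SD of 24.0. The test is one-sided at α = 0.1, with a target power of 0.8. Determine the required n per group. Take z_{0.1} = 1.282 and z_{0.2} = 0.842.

n = 93 per group

Cohen's d = |M₁ − M₂| / SD_pooled = |53.7 − 61.2| / 24.0 = 7.5 / 24.0 = 0.312.
For two independent groups with equal n: n = 2·((z_{α} + z_β) / d)².
z_{α} + z_β = 1.282 + 0.842 = 2.124.
n = 2 × (2.124 / 0.312)² = 2 × 6.808² = 2 × 46.34 = 92.7.
Round up to the next whole participant.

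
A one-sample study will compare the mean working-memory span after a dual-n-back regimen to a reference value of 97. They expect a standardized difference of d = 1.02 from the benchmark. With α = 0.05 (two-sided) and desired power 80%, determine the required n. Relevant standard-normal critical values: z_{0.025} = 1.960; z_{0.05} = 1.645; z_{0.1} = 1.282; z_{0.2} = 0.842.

For a one-sample test: n = ((z_{α/2} + z_β) / d)².
z_{α/2} + z_β = 1.960 + 0.842 = 2.802.
n = (2.802 / 1.02)² = 2.747² = 7.55.
Round up.

n = 8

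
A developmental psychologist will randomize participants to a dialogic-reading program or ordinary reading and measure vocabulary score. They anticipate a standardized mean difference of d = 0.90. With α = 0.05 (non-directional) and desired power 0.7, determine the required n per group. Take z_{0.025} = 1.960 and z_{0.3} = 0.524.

For two independent groups with equal n: n = 2·((z_{α/2} + z_β) / d)².
z_{α/2} + z_β = 1.960 + 0.524 = 2.484.
n = 2 × (2.484 / 0.90)² = 2 × 2.760² = 2 × 7.62 = 15.2.
Round up to the next whole participant.

n = 16 per group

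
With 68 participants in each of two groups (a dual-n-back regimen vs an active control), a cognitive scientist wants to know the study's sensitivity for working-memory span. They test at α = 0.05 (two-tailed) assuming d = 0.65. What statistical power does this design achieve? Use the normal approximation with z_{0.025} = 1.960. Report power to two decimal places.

power ≈ 0.97

For two equal groups, power = Φ(d·√(n/2) − z_{α/2}).
d·√(n/2) = 0.65 × √(68/2) = 0.65 × 5.831 = 3.790.
z_β = 3.790 − 1.960 = 1.830.
Power = Φ(1.830) = 0.966.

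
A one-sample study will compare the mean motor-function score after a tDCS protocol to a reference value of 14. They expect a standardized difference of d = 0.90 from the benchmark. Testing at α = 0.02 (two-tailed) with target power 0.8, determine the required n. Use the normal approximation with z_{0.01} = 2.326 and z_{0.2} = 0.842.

For a one-sample test: n = ((z_{α/2} + z_β) / d)².
z_{α/2} + z_β = 2.326 + 0.842 = 3.168.
n = (3.168 / 0.90)² = 3.520² = 12.39.
Round up.

n = 13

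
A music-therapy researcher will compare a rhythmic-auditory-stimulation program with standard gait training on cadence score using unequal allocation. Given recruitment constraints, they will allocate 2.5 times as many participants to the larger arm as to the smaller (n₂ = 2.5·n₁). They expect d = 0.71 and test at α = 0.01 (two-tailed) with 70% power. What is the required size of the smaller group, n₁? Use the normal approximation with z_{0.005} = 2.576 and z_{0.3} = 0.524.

n₁ = 27

With allocation ratio k = n₂/n₁ = 2.5, Var(x̄₁−x̄₂) = σ²(1/n₁ + 1/(k·n₁)) = σ²·(k+1)/(k·n₁).
So n₁ = (1 + 1/k)·((z_{α/2} + z_β)/d)² = 1.400 × (3.100/0.71)².
n₁ = 1.400 × 19.06 = 26.7.
Round up: n₁ = 27, giving n₂ = ⌈2.5 × 27⌉ = ⌈67.5⌉ = 68.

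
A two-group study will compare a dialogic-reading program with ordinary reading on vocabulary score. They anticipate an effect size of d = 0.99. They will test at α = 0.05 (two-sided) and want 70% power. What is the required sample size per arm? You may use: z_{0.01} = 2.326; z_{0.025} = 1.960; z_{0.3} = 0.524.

n = 13 per group

For two independent groups with equal n: n = 2·((z_{α/2} + z_β) / d)².
z_{α/2} + z_β = 1.960 + 0.524 = 2.484.
n = 2 × (2.484 / 0.99)² = 2 × 2.509² = 2 × 6.30 = 12.6.
Round up to the next whole participant.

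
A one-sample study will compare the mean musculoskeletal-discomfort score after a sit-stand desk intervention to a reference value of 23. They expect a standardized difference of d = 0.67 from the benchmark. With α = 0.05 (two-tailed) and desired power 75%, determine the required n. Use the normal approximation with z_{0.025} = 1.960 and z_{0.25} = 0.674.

n = 16

For a one-sample test: n = ((z_{α/2} + z_β) / d)².
z_{α/2} + z_β = 1.960 + 0.674 = 2.634.
n = (2.634 / 0.67)² = 3.931² = 15.46.
Round up.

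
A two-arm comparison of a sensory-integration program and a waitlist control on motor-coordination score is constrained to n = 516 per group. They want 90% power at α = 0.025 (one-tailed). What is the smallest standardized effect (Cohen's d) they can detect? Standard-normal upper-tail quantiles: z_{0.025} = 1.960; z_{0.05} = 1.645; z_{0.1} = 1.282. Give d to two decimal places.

For two independent groups of n = 516 each: d_min = (z_{α} + z_β)·√(2/n).
z-sum = 1.960 + 1.282 = 3.242.
d_min = 3.242 × √(2/516) = 3.242 × 0.0623 = 0.202.

d_min ≈ 0.20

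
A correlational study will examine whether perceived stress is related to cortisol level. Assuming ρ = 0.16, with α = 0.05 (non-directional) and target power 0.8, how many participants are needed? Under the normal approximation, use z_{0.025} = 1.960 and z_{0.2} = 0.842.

Fisher's z: C = ½·ln((1+r)/(1−r)) = ½·ln(1.3810) = 0.1614.
n = ((z_{α/2} + z_β)/C)² + 3.
(1.960 + 0.842) / 0.1614 = 2.802 / 0.1614 = 17.361.
n = 17.361² + 3 = 301.39 + 3 = 304.4.
Round up.

n = 305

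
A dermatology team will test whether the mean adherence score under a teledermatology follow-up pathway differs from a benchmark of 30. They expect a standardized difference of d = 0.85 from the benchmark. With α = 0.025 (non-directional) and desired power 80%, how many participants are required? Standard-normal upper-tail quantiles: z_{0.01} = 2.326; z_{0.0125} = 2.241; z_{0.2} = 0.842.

For a one-sample test: n = ((z_{α/2} + z_β) / d)².
z_{α/2} + z_β = 2.241 + 0.842 = 3.083.
n = (3.083 / 0.85)² = 3.627² = 13.16.
Round up.

n = 14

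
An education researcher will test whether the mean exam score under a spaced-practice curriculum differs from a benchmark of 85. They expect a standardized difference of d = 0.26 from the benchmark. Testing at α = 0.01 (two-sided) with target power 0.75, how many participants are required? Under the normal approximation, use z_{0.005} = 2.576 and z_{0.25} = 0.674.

For a one-sample test: n = ((z_{α/2} + z_β) / d)².
z_{α/2} + z_β = 2.576 + 0.674 = 3.250.
n = (3.250 / 0.26)² = 12.500² = 156.25.
Round up.

n = 157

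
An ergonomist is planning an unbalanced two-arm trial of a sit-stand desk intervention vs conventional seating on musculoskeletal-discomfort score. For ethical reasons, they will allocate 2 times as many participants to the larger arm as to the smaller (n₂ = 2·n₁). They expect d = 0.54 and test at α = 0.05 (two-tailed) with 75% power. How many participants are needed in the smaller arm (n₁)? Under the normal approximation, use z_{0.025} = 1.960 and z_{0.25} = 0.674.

With allocation ratio k = n₂/n₁ = 2, Var(x̄₁−x̄₂) = σ²(1/n₁ + 1/(k·n₁)) = σ²·(k+1)/(k·n₁).
So n₁ = (1 + 1/k)·((z_{α/2} + z_β)/d)² = 1.500 × (2.634/0.54)².
n₁ = 1.500 × 23.79 = 35.7.
Round up: n₁ = 36, giving n₂ = 2 × 36 = 72.

n₁ = 36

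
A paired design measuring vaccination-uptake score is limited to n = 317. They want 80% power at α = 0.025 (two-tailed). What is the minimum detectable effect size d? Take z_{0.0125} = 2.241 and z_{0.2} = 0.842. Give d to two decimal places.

For a single sample (or paired design) of n = 317: d_min = (z_{α/2} + z_β)/√n.
z-sum = 2.241 + 0.842 = 3.083.
d_min = 3.083 / √317 = 3.083 / 17.804 = 0.173.

d_min ≈ 0.17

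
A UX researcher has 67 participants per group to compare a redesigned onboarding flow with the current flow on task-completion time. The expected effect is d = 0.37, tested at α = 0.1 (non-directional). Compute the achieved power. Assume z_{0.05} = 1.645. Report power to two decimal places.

For two equal groups, power = Φ(d·√(n/2) − z_{α/2}).
d·√(n/2) = 0.37 × √(67/2) = 0.37 × 5.788 = 2.142.
z_β = 2.142 − 1.645 = 0.497.
Power = Φ(0.497) = 0.690.

power ≈ 0.69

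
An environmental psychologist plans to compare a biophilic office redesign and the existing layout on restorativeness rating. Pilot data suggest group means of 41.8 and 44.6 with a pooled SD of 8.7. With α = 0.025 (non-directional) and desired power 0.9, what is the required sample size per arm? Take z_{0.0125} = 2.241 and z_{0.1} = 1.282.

Cohen's d = |M₁ − M₂| / SD_pooled = |41.8 − 44.6| / 8.7 = 2.8 / 8.7 = 0.322.
For two independent groups with equal n: n = 2·((z_{α/2} + z_β) / d)².
z_{α/2} + z_β = 2.241 + 1.282 = 3.523.
n = 2 × (3.523 / 0.322)² = 2 × 10.941² = 2 × 119.71 = 239.4.
Round up to the next whole participant.

n = 240 per group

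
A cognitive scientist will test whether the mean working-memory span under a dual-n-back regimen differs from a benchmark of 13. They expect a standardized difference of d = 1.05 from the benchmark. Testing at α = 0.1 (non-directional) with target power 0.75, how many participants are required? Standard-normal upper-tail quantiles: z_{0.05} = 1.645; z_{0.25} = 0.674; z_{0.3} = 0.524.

n = 5

For a one-sample test: n = ((z_{α/2} + z_β) / d)².
z_{α/2} + z_β = 1.645 + 0.674 = 2.319.
n = (2.319 / 1.05)² = 2.209² = 4.88.
Round up.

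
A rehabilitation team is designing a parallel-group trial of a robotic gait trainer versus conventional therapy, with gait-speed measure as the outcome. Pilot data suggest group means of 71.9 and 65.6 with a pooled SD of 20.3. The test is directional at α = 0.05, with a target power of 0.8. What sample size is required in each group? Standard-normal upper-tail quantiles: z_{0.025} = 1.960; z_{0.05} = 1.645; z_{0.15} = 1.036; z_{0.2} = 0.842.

n = 129 per group

Cohen's d = |M₁ − M₂| / SD_pooled = |71.9 − 65.6| / 20.3 = 6.3 / 20.3 = 0.310.
For two independent groups with equal n: n = 2·((z_{α} + z_β) / d)².
z_{α} + z_β = 1.645 + 0.842 = 2.487.
n = 2 × (2.487 / 0.310)² = 2 × 8.023² = 2 × 64.36 = 128.7.
Round up to the next whole participant.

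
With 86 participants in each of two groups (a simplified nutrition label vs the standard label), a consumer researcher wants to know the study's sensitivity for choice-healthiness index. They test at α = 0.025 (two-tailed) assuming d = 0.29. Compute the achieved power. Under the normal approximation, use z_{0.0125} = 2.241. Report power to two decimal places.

For two equal groups, power = Φ(d·√(n/2) − z_{α/2}).
d·√(n/2) = 0.29 × √(86/2) = 0.29 × 6.557 = 1.902.
z_β = 1.902 − 2.241 = -0.339.
Power = Φ(-0.339) = 0.367.

power ≈ 0.37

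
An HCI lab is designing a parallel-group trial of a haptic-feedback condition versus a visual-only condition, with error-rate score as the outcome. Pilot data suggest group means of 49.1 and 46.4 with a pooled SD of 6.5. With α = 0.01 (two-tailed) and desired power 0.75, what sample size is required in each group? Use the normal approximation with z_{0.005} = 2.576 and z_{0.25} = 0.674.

Cohen's d = |M₁ − M₂| / SD_pooled = |49.1 − 46.4| / 6.5 = 2.7 / 6.5 = 0.415.
For two independent groups with equal n: n = 2·((z_{α/2} + z_β) / d)².
z_{α/2} + z_β = 2.576 + 0.674 = 3.250.
n = 2 × (3.250 / 0.415)² = 2 × 7.831² = 2 × 61.33 = 122.7.
Round up to the next whole participant.

n = 123 per group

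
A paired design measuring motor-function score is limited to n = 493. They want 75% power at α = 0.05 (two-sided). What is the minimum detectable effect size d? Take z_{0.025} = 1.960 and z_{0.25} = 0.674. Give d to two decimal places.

For a single sample (or paired design) of n = 493: d_min = (z_{α/2} + z_β)/√n.
z-sum = 1.960 + 0.674 = 2.634.
d_min = 2.634 / √493 = 2.634 / 22.204 = 0.119.

d_min ≈ 0.12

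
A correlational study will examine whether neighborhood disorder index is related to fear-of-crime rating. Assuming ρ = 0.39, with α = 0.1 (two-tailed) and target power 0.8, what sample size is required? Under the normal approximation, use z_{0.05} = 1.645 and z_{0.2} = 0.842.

n = 40

Fisher's z: C = ½·ln((1+r)/(1−r)) = ½·ln(2.2787) = 0.4118.
n = ((z_{α/2} + z_β)/C)² + 3.
(1.645 + 0.842) / 0.4118 = 2.487 / 0.4118 = 6.039.
n = 6.039² + 3 = 36.47 + 3 = 39.5.
Round up.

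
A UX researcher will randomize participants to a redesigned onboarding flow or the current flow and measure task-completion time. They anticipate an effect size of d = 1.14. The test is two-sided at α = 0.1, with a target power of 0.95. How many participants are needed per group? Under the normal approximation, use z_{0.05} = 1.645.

For two independent groups with equal n: n = 2·((z_{α/2} + z_β) / d)².
z_{α/2} + z_β = 1.645 + 1.645 = 3.290.
n = 2 × (3.290 / 1.14)² = 2 × 2.886² = 2 × 8.33 = 16.7.
Round up to the next whole participant.

n = 17 per group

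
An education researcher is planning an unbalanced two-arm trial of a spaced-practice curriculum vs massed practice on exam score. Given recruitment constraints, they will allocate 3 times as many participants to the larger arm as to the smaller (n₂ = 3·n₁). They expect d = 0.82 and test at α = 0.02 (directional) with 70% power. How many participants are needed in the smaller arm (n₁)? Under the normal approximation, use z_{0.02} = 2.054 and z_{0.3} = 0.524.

With allocation ratio k = n₂/n₁ = 3, Var(x̄₁−x̄₂) = σ²(1/n₁ + 1/(k·n₁)) = σ²·(k+1)/(k·n₁).
So n₁ = (1 + 1/k)·((z_{α} + z_β)/d)² = 1.333 × (2.578/0.82)².
n₁ = 1.333 × 9.88 = 13.2.
Round up: n₁ = 14, giving n₂ = 3 × 14 = 42.

n₁ = 14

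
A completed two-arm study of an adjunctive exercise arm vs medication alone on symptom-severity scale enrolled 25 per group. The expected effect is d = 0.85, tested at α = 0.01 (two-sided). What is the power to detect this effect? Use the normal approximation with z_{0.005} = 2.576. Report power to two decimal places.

For two equal groups, power = Φ(d·√(n/2) − z_{α/2}).
d·√(n/2) = 0.85 × √(25/2) = 0.85 × 3.536 = 3.005.
z_β = 3.005 − 2.576 = 0.429.
Power = Φ(0.429) = 0.666.

power ≈ 0.67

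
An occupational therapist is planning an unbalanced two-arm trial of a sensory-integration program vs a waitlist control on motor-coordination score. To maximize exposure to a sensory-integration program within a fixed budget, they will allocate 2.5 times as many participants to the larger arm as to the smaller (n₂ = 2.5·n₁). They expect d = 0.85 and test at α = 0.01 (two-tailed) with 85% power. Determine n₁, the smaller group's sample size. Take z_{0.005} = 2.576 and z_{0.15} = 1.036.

n₁ = 26

With allocation ratio k = n₂/n₁ = 2.5, Var(x̄₁−x̄₂) = σ²(1/n₁ + 1/(k·n₁)) = σ²·(k+1)/(k·n₁).
So n₁ = (1 + 1/k)·((z_{α/2} + z_β)/d)² = 1.400 × (3.612/0.85)².
n₁ = 1.400 × 18.06 = 25.3.
Round up: n₁ = 26, giving n₂ = 2.5 × 26 = 65.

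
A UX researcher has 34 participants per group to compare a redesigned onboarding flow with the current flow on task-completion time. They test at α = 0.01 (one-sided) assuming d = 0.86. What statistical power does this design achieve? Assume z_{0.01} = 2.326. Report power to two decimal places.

For two equal groups, power = Φ(d·√(n/2) − z_{α}).
d·√(n/2) = 0.86 × √(34/2) = 0.86 × 4.123 = 3.546.
z_β = 3.546 − 2.326 = 1.220.
Power = Φ(1.220) = 0.889.

power ≈ 0.89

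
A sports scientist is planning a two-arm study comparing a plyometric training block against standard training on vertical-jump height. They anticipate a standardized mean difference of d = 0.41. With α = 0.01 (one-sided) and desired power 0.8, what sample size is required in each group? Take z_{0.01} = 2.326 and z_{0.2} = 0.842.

n = 120 per group

For two independent groups with equal n: n = 2·((z_{α} + z_β) / d)².
z_{α} + z_β = 2.326 + 0.842 = 3.168.
n = 2 × (3.168 / 0.41)² = 2 × 7.727² = 2 × 59.70 = 119.4.
Round up to the next whole participant.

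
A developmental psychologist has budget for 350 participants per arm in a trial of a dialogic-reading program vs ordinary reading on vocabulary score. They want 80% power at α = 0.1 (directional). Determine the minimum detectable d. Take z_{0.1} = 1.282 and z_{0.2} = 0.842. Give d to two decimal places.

For two independent groups of n = 350 each: d_min = (z_{α} + z_β)·√(2/n).
z-sum = 1.282 + 0.842 = 2.124.
d_min = 2.124 × √(2/350) = 2.124 × 0.0756 = 0.161.

d_min ≈ 0.16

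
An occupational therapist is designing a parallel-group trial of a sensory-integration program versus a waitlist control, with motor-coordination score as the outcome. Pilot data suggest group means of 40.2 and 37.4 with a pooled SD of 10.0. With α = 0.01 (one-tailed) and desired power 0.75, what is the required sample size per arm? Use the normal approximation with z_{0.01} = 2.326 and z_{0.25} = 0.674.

Cohen's d = |M₁ − M₂| / SD_pooled = |40.2 − 37.4| / 10.0 = 2.8 / 10.0 = 0.280.
For two independent groups with equal n: n = 2·((z_{α} + z_β) / d)².
z_{α} + z_β = 2.326 + 0.674 = 3.000.
n = 2 × (3.000 / 0.280)² = 2 × 10.714² = 2 × 114.80 = 229.6.
Round up to the next whole participant.

n = 230 per group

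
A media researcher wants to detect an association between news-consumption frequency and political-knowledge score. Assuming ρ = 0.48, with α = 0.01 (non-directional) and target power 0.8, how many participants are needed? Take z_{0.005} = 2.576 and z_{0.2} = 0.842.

n = 46

Fisher's z: C = ½·ln((1+r)/(1−r)) = ½·ln(2.8462) = 0.5230.
n = ((z_{α/2} + z_β)/C)² + 3.
(2.576 + 0.842) / 0.5230 = 3.418 / 0.5230 = 6.535.
n = 6.535² + 3 = 42.71 + 3 = 45.7.
Round up.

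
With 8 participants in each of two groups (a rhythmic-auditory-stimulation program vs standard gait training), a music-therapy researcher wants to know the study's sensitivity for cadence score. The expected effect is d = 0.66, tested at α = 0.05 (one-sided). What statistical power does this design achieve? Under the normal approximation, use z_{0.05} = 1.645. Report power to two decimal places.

For two equal groups, power = Φ(d·√(n/2) − z_{α}).
d·√(n/2) = 0.66 × √(8/2) = 0.66 × 2.000 = 1.320.
z_β = 1.320 − 1.645 = -0.325.
Power = Φ(-0.325) = 0.373.

power ≈ 0.37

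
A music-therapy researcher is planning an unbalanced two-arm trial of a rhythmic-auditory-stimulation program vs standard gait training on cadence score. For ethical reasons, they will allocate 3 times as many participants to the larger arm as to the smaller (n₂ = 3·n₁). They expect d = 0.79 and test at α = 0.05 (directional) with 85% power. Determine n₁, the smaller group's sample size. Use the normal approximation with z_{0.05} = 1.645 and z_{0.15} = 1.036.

With allocation ratio k = n₂/n₁ = 3, Var(x̄₁−x̄₂) = σ²(1/n₁ + 1/(k·n₁)) = σ²·(k+1)/(k·n₁).
So n₁ = (1 + 1/k)·((z_{α} + z_β)/d)² = 1.333 × (2.681/0.79)².
n₁ = 1.333 × 11.52 = 15.4.
Round up: n₁ = 16, giving n₂ = 3 × 16 = 48.

n₁ = 16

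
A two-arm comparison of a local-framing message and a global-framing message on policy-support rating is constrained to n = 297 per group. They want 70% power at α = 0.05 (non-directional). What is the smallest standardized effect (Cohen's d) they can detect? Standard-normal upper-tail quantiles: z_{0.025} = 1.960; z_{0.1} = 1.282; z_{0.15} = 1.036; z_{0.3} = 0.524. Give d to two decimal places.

d_min ≈ 0.20

For two independent groups of n = 297 each: d_min = (z_{α/2} + z_β)·√(2/n).
z-sum = 1.960 + 0.524 = 2.484.
d_min = 2.484 × √(2/297) = 2.484 × 0.0821 = 0.204.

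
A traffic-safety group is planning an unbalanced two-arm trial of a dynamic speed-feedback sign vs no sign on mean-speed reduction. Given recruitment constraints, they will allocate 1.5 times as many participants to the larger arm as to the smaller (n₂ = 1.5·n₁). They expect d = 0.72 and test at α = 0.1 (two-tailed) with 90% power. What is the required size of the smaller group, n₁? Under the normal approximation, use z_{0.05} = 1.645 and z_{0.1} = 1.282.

n₁ = 28

With allocation ratio k = n₂/n₁ = 1.5, Var(x̄₁−x̄₂) = σ²(1/n₁ + 1/(k·n₁)) = σ²·(k+1)/(k·n₁).
So n₁ = (1 + 1/k)·((z_{α/2} + z_β)/d)² = 1.667 × (2.927/0.72)².
n₁ = 1.667 × 16.53 = 27.5.
Round up: n₁ = 28, giving n₂ = 1.5 × 28 = 42.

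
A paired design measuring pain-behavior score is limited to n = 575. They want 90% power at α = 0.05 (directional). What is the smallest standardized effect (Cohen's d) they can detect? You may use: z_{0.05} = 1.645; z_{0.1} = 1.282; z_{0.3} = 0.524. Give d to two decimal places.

For a single sample (or paired design) of n = 575: d_min = (z_{α} + z_β)/√n.
z-sum = 1.645 + 1.282 = 2.927.
d_min = 2.927 / √575 = 2.927 / 23.979 = 0.122.

d_min ≈ 0.12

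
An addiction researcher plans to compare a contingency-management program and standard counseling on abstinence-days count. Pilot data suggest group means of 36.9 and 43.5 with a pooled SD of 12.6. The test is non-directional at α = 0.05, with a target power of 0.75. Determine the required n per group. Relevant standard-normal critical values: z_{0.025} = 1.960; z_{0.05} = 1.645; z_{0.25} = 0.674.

Cohen's d = |M₁ − M₂| / SD_pooled = |36.9 − 43.5| / 12.6 = 6.6 / 12.6 = 0.524.
For two independent groups with equal n: n = 2·((z_{α/2} + z_β) / d)².
z_{α/2} + z_β = 1.960 + 0.674 = 2.634.
n = 2 × (2.634 / 0.524)² = 2 × 5.027² = 2 × 25.27 = 50.5.
Round up to the next whole participant.

n = 51 per group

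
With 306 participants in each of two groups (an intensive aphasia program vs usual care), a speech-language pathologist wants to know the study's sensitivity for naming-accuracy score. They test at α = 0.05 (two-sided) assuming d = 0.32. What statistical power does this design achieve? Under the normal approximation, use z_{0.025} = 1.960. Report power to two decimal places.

power ≈ 0.98

For two equal groups, power = Φ(d·√(n/2) − z_{α/2}).
d·√(n/2) = 0.32 × √(306/2) = 0.32 × 12.369 = 3.958.
z_β = 3.958 − 1.960 = 1.998.
Power = Φ(1.998) = 0.977.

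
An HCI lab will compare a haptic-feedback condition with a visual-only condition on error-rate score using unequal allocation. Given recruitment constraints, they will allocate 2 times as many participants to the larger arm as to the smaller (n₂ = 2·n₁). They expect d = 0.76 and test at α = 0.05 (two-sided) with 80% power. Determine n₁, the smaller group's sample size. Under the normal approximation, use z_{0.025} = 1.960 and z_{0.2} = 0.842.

With allocation ratio k = n₂/n₁ = 2, Var(x̄₁−x̄₂) = σ²(1/n₁ + 1/(k·n₁)) = σ²·(k+1)/(k·n₁).
So n₁ = (1 + 1/k)·((z_{α/2} + z_β)/d)² = 1.500 × (2.802/0.76)².
n₁ = 1.500 × 13.59 = 20.4.
Round up: n₁ = 21, giving n₂ = 2 × 21 = 42.

n₁ = 21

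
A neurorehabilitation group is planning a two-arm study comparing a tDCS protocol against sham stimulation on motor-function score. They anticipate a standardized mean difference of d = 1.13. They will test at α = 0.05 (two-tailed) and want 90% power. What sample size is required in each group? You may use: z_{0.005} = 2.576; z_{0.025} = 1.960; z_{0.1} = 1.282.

n = 17 per group

For two independent groups with equal n: n = 2·((z_{α/2} + z_β) / d)².
z_{α/2} + z_β = 1.960 + 1.282 = 3.242.
n = 2 × (3.242 / 1.13)² = 2 × 2.869² = 2 × 8.23 = 16.5.
Round up to the next whole participant.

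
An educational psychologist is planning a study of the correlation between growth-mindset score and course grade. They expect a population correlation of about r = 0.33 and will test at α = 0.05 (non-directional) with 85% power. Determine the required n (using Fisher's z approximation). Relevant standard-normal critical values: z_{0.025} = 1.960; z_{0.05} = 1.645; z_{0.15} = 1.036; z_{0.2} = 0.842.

Fisher's z: C = ½·ln((1+r)/(1−r)) = ½·ln(1.9851) = 0.3428.
n = ((z_{α/2} + z_β)/C)² + 3.
(1.960 + 1.036) / 0.3428 = 2.996 / 0.3428 = 8.740.
n = 8.740² + 3 = 76.38 + 3 = 79.4.
Round up.

n = 80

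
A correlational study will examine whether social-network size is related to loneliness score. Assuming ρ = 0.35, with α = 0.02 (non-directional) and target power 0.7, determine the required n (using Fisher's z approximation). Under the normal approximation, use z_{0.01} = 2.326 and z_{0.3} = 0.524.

n = 64

Fisher's z: C = ½·ln((1+r)/(1−r)) = ½·ln(2.0769) = 0.3654.
n = ((z_{α/2} + z_β)/C)² + 3.
(2.326 + 0.524) / 0.3654 = 2.850 / 0.3654 = 7.800.
n = 7.800² + 3 = 60.83 + 3 = 63.8.
Round up.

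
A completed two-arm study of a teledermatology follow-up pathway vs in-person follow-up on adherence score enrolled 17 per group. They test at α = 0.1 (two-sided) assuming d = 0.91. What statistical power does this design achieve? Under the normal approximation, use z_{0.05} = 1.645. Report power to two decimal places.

For two equal groups, power = Φ(d·√(n/2) − z_{α/2}).
d·√(n/2) = 0.91 × √(17/2) = 0.91 × 2.915 = 2.653.
z_β = 2.653 − 1.645 = 1.008.
Power = Φ(1.008) = 0.843.

power ≈ 0.84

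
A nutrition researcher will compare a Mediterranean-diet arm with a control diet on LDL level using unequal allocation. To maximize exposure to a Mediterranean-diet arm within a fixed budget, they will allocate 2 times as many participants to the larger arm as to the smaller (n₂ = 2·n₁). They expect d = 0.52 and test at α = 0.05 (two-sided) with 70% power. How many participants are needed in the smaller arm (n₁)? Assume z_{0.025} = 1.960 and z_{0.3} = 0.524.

With allocation ratio k = n₂/n₁ = 2, Var(x̄₁−x̄₂) = σ²(1/n₁ + 1/(k·n₁)) = σ²·(k+1)/(k·n₁).
So n₁ = (1 + 1/k)·((z_{α/2} + z_β)/d)² = 1.500 × (2.484/0.52)².
n₁ = 1.500 × 22.82 = 34.2.
Round up: n₁ = 35, giving n₂ = 2 × 35 = 70.

n₁ = 35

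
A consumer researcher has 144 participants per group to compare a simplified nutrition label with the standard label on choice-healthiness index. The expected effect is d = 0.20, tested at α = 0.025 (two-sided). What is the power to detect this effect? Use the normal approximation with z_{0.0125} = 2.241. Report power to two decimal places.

For two equal groups, power = Φ(d·√(n/2) − z_{α/2}).
d·√(n/2) = 0.20 × √(144/2) = 0.20 × 8.485 = 1.697.
z_β = 1.697 − 2.241 = -0.544.
Power = Φ(-0.544) = 0.293.

power ≈ 0.29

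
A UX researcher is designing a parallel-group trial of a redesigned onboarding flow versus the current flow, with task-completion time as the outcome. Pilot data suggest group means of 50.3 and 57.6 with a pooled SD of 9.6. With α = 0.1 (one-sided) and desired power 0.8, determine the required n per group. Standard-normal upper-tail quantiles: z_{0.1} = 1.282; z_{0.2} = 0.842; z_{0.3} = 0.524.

Cohen's d = |M₁ − M₂| / SD_pooled = |50.3 − 57.6| / 9.6 = 7.3 / 9.6 = 0.760.
For two independent groups with equal n: n = 2·((z_{α} + z_β) / d)².
z_{α} + z_β = 1.282 + 0.842 = 2.124.
n = 2 × (2.124 / 0.760)² = 2 × 2.795² = 2 × 7.81 = 15.6.
Round up to the next whole participant.

n = 16 per group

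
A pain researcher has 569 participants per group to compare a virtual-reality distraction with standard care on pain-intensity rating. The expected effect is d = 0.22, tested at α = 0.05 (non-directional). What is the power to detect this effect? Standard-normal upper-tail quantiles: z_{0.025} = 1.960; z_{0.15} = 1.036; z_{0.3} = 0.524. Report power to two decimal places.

For two equal groups, power = Φ(d·√(n/2) − z_{α/2}).
d·√(n/2) = 0.22 × √(569/2) = 0.22 × 16.867 = 3.711.
z_β = 3.711 − 1.960 = 1.751.
Power = Φ(1.751) = 0.960.

power ≈ 0.96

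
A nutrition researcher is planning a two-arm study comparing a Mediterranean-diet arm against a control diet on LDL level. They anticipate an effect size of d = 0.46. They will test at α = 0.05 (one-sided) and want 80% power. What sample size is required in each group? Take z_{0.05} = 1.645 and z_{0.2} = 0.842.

For two independent groups with equal n: n = 2·((z_{α} + z_β) / d)².
z_{α} + z_β = 1.645 + 0.842 = 2.487.
n = 2 × (2.487 / 0.46)² = 2 × 5.407² = 2 × 29.23 = 58.5.
Round up to the next whole participant.

n = 59 per group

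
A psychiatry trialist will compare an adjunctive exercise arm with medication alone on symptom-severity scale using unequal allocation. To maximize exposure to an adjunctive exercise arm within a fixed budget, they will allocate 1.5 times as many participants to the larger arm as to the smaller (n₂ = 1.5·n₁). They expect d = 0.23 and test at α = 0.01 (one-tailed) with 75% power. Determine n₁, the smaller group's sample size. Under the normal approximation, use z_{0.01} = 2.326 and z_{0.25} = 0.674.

With allocation ratio k = n₂/n₁ = 1.5, Var(x̄₁−x̄₂) = σ²(1/n₁ + 1/(k·n₁)) = σ²·(k+1)/(k·n₁).
So n₁ = (1 + 1/k)·((z_{α} + z_β)/d)² = 1.667 × (3.000/0.23)².
n₁ = 1.667 × 170.13 = 283.6.
Round up: n₁ = 284, giving n₂ = 1.5 × 284 = 426.

n₁ = 284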